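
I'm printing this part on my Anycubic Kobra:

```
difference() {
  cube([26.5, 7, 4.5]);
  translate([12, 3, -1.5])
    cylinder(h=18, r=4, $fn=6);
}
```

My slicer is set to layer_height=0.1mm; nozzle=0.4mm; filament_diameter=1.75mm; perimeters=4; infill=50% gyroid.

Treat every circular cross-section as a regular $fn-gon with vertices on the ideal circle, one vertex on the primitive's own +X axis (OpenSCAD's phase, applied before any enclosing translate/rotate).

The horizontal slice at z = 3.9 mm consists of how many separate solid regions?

At z = 3.9 mm: the cube is present — its section is the full 26.5×7 rectangle; the r=4 cylinder at (12, 3) gives a regular 6-gon of circumradius 4 (constant along its height); Subtracting the remaining from the first: starting from the 26.5×7 cube, the r=4 cylinder at (12, 3) partially overlaps it — only the 39.59 mm² overlap (of its 41.57 mm²) is removed, clipping the outline — 1 connected region. The result has 1 disconnected region.

1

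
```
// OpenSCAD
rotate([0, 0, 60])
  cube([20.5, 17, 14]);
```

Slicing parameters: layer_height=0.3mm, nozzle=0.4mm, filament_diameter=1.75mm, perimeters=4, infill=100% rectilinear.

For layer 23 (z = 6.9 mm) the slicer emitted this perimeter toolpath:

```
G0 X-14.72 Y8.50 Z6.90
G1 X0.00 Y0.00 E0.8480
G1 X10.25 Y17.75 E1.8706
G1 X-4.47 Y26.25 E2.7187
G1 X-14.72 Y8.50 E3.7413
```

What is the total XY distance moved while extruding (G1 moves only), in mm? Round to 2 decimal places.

74.99 mm

Sum the Euclidean lengths of each G1 segment: total = 74.99 mm.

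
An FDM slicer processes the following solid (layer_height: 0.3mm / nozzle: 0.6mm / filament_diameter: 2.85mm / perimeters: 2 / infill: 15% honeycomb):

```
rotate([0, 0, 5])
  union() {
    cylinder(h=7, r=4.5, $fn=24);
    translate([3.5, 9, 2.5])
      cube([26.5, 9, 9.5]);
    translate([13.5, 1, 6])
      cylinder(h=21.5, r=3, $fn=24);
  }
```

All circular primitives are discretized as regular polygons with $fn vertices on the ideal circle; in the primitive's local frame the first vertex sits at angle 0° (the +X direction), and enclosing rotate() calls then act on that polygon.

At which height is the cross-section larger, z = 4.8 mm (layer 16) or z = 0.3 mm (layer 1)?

Layer 16 (z = 4.8): the cylinder: section is a regular 24-gon, circumradius r=4.5 (area = (24/2)·4.500²·sin(360°/24) = 62.89 mm²); the cube at (3.5, 9) is present — its section is the full 26.5×9 rectangle (area 238.50 mm²); the cylinder at (13.5, 1) is not intersected at this z (z outside [6, 27.5]); Merging all regions: the 2 present regions are separate (no shared area or edge), so areas and boundary lengths simply add and each stays a separate island — area = 301.39 mm²; (whole slice rotated 5° about Z — lengths, areas and connectivity unchanged). So its area = 301.39 mm². Layer 1 (z = 0.3): the r=4.5 cylinder contributes a regular 24-gon of circumradius 4.5 (area = (24/2)·4.500²·sin(360°/24) = 62.89 mm²); the cube at (3.5, 9) is absent (z outside [2.5, 12]); the cylinder at (13.5, 1) is absent (z outside [6, 27.5]); Combining (union): only the r=4.5 cylinder is present, so the union is just that shape — area = 62.89 mm²; (rotated 5° about Z; rotation is an isometry so areas/perimeters/island counts are preserved). So its area = 62.89 mm². Layer 16 is larger (301.39 vs 62.89 mm²).

layer 16 (z = 4.8 mm)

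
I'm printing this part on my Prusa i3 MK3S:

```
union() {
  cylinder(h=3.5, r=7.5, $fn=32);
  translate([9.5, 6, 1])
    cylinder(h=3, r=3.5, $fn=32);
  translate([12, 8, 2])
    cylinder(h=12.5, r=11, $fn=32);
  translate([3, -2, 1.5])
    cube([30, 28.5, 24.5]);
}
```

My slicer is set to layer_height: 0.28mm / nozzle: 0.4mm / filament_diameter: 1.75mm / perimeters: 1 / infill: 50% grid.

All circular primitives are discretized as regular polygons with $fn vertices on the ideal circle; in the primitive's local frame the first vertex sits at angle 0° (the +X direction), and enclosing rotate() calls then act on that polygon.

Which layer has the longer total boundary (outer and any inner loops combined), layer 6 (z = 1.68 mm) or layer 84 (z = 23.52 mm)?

Layer 6 (z = 1.68): the r=7.5 cylinder gives a regular 32-gon of circumradius 7.5 (constant along its height) (perimeter = 2·32·7.500·sin(180°/32) = 47.05 mm); the cylinder at (9.5, 6): section is a regular 32-gon, circumradius r=3.5 (perimeter = 2·32·3.500·sin(180°/32) = 21.96 mm); the cylinder at (12, 8) does not reach this height (z outside [2, 14.5]); the cube at (3, -2) is present — its section is the full 30×28.5 rectangle (perimeter 117.00 mm); Taking the union: the regions partially overlap (shared area 69.09 mm²), so the edge portions inside another operand are dropped and the merged outline is re-measured after clipping — boundary = 140.29 mm. So its perimeter = 140.29 mm. Layer 84 (z = 23.52): the cylinder is not intersected at this z (z outside [0, 3.5]); the cylinder at (9.5, 6) does not reach this height (z outside [1, 4]); the cylinder at (12, 8) is not intersected at this z (z outside [2, 14.5]); the 30×28.5 cube at (3, -2) contributes its full rectangle (perimeter 117.00 mm); Merging all regions: only the 30×28.5 cube at (3, -2) is present, so the union is just that shape — boundary = 117.00 mm. So its perimeter = 117.00 mm. Layer 6 is larger (140.29 vs 117.00 mm).

layer 6 (z = 1.68 mm)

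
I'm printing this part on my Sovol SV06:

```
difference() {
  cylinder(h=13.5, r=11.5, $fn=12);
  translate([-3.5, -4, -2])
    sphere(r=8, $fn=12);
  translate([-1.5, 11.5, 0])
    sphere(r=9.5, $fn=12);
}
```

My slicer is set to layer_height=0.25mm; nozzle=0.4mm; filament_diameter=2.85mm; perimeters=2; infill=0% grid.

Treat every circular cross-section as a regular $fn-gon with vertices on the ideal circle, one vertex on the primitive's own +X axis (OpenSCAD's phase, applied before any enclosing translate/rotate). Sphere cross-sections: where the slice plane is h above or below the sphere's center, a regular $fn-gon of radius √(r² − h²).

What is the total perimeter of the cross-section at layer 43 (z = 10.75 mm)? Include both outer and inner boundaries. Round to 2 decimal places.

71.43 mm

At z = 10.75 mm: the r=11.5 cylinder contributes a regular 12-gon of circumradius 11.5 (perimeter = 2·12·11.500·sin(180°/12) = 71.43 mm); the sphere at (-3.5, -4) is absent (|z−center|=12.750 > r=8); the sphere at (-1.5, 11.5) does not reach this height (|z−center|=10.750 > r=9.5); Subtracting the remaining from the first: none of the subtracted shapes is present at this height, so the r=11.5 cylinder is unchanged — boundary = 71.43 mm. Overall, the cross-section is a single solid region. Total boundary length (outer) = 71.43 mm.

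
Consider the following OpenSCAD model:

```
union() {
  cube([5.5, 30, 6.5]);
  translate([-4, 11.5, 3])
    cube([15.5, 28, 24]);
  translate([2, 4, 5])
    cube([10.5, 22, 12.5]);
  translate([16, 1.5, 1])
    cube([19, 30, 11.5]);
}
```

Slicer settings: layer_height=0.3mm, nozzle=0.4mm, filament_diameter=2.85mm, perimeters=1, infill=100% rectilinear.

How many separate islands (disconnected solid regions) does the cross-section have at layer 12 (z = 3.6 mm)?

2

At z = 3.6 mm: the cube is present — its section is the full 5.5×30 rectangle; the cube at (-4, 11.5) (footprint 15.5×28) is included at this height; the cube at (2, 4) does not reach this height (z outside [5, 17.5]); the cube at (16, 1.5) is present — its section is the full 19×30 rectangle; Combining (union): the regions partially overlap (shared area 101.75 mm²), so overlapping operands fuse into one piece — 2 connected regions. Overall, the cross-section has 2 separate islands. Island count = 2.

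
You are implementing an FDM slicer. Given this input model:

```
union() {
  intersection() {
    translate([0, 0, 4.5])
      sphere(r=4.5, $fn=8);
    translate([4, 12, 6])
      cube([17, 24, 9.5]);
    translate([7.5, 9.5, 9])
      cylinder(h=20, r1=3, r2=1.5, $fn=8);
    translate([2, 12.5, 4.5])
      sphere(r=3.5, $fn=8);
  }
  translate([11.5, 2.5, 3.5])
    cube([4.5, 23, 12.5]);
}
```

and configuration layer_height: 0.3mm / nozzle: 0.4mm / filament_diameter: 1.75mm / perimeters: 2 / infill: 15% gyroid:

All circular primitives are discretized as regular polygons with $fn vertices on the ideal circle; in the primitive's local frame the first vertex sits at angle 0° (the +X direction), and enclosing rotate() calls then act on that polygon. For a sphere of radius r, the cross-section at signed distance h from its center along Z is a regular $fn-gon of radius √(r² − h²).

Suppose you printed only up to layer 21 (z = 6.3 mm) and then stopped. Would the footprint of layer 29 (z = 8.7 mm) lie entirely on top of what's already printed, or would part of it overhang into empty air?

entirely on top

Compare the two slices. At z = 6.3: the r=4.5 sphere slices to a regular 8-gon of circumradius 4.124 (√(r²−h²) with h=1.8 from center) (area = (8/2)·4.124²·sin(360°/8) = 48.11 mm²); the cube at (4, 12) is present — its section is the full 17×24 rectangle (area 408.00 mm²); the cone at (7.5, 9.5) does not reach this height (z outside [9, 29]); the r=3.5 sphere at (2, 12.5) contributes a regular 8-gon of circumradius √(3.5²−1.8²) = 3.002 (area = (8/2)·3.002²·sin(360°/8) = 25.48 mm²); After intersecting: at least one operand is absent at this height, so nothing remains; the cube at (11.5, 2.5) is present — its section is the full 4.5×23 rectangle (area 103.50 mm²); Merging all regions: only the 4.5×23 cube at (11.5, 2.5) is present, so the union is just that shape — area = 103.50 mm². At z = 8.7: the sphere: section is a regular 8-gon, circumradius = √(r²−h²) = √(4.5²−4.2²) = 1.616 (area = (8/2)·1.616²·sin(360°/8) = 7.38 mm²); the 17×24 cube at (4, 12) contributes its full rectangle (area 408.00 mm²); the cone at (7.5, 9.5) is not intersected at this z (z outside [9, 29]); the sphere at (2, 12.5) is not intersected at this z (|z−center|=4.200 > r=3.5); Taking the intersection: at least one operand is absent at this height, so nothing remains; the cube at (11.5, 2.5) (footprint 4.5×23) is included at this height (area 103.50 mm²); Combining (union): only the 4.5×23 cube at (11.5, 2.5) is present, so the union is just that shape — area = 103.50 mm². Checking containment: the cross-section at z = 8.7 is a subset of the cross-section at z = 6.3.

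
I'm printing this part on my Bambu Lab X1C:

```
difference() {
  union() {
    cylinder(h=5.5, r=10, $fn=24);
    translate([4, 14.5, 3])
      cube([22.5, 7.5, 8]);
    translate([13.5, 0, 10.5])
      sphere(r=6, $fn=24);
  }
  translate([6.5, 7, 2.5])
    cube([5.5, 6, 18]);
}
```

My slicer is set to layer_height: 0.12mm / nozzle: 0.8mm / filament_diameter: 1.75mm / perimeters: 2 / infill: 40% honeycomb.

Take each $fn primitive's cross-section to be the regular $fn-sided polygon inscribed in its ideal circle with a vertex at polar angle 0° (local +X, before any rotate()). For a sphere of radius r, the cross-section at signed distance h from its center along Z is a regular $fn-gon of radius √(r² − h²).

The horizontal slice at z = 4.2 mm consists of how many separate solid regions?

2

At z = 4.2 mm: the r=10 cylinder contributes a regular 24-gon of circumradius 10; the cube at (4, 14.5) is present — its section is the full 22.5×7.5 rectangle; the sphere at (13.5, 0) does not reach this height (|z−center|=6.300 > r=6); Merging all regions: the 2 present regions are separate (no shared area or edge), so areas and boundary lengths simply add and each stays a separate island — 2 connected regions; the cube at (6.5, 7) is present — its section is the full 5.5×6 rectangle; After the difference (first − rest): starting from that combined region, the 5.5×6 cube at (6.5, 7) partially overlaps it — only the 0.17 mm² overlap (of its 33.00 mm²) is removed, clipping the outline — 2 connected regions. The result has 2 disconnected regions.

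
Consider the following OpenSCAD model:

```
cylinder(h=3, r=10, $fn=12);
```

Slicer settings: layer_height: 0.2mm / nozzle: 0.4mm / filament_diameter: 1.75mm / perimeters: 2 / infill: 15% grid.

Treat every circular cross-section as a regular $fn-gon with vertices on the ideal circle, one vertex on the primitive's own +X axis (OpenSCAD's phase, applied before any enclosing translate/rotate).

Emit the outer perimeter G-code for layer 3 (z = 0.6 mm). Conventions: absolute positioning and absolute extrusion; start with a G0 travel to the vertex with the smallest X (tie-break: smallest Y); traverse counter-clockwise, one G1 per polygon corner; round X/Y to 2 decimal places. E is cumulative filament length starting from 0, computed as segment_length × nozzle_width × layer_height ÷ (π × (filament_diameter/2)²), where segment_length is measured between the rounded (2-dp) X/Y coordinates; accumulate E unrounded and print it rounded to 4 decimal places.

G0 X-10.00 Y0.00 Z0.60
G1 X-8.66 Y-5.00 E0.1722
G1 X-5.00 Y-8.66 E0.3443
G1 X0.00 Y-10.00 E0.5165
G1 X5.00 Y-8.66 E0.6887
G1 X8.66 Y-5.00 E0.8608
G1 X10.00 Y0.00 E1.0330
G1 X8.66 Y5.00 E1.2052
G1 X5.00 Y8.66 E1.3773
G1 X0.00 Y10.00 E1.5495
G1 X-5.00 Y8.66 E1.7217
G1 X-8.66 Y5.00 E1.8938
G1 X-10.00 Y0.00 E2.0660

At z = 0.6 mm: the cylinder: section is a regular 12-gon, circumradius r=10. The outline is a single polygon with 12 vertices. Extrusion per mm of travel: 0.4 × 0.2 / (π × 0.875²) = 0.033260. Accumulating E over each segment gives final E = 2.0660.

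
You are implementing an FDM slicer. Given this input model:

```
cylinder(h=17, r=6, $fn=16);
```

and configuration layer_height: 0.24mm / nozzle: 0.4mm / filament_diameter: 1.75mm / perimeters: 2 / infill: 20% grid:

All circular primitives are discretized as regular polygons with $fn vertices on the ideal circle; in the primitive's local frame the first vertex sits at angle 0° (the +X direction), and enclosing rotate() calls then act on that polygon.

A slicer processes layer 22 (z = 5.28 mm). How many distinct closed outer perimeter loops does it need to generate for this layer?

1

At z = 5.28 mm: the r=6 cylinder gives a regular 16-gon of circumradius 6 (constant along its height). The result has 1 disconnected region.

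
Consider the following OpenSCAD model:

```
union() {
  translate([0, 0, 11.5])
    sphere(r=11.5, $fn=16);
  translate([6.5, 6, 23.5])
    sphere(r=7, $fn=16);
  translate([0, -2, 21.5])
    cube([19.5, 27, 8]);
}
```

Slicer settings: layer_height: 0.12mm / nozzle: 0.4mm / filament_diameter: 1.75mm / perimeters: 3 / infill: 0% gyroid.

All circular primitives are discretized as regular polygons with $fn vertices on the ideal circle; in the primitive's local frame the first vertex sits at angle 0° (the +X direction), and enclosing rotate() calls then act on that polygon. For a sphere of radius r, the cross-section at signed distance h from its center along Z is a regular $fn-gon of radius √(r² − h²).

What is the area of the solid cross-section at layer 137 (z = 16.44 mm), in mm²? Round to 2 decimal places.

330.17 mm²

At z = 16.44 mm: the sphere: section is a regular 16-gon, circumradius = √(r²−h²) = √(11.5²−4.94²) = 10.385 (area = (16/2)·10.385²·sin(360°/16) = 330.17 mm²); the sphere at (6.5, 6) is not intersected at this z (|z−center|=7.060 > r=7); the cube at (0, -2) is absent (z outside [21.5, 29.5]); Merging all regions: only the r=11.5 sphere is present, so the union is just that shape — area = 330.17 mm². Overall, the cross-section is a single solid region. Net area = 330.17 mm².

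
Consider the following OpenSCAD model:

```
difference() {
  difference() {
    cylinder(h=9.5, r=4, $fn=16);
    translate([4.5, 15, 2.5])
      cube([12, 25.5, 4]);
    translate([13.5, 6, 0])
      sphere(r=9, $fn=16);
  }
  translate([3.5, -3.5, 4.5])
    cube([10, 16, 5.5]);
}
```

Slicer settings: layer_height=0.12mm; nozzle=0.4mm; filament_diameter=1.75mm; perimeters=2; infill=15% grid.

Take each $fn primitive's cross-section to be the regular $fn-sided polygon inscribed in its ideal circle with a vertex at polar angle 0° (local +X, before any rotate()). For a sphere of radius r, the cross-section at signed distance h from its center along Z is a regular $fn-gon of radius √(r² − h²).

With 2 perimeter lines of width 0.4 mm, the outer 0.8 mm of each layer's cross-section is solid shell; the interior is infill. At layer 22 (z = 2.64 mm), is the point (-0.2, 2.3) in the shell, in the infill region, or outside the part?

infill

At z = 2.64 mm: the r=4 cylinder contributes a regular 16-gon of circumradius 4; the cube at (4.5, 15) (footprint 12×25.5) is included at this height; the r=9 sphere at (13.5, 6) slices to a regular 16-gon of circumradius 8.604 (√(r²−h²) with h=2.64 from center); After the difference (first − rest): starting from the r=4 cylinder, the 12×25.5 cube at (4.5, 15) misses the remaining region (no effect); the r=9 sphere at (13.5, 6) misses the remaining region (no effect) — 1 connected region; the cube at (3.5, -3.5) does not reach this height (z outside [4.5, 10]); Taking the first minus the rest: none of the subtracted shapes is present at this height, so the result so far is unchanged — 1 connected region. Overall, the cross-section is a single solid region. The nearest boundary edge runs (-1.53, 3.70)→(0.00, 4.00); distance from the point to it = 1.63 mm. The point is inside the cross-section and 1.63 mm from the nearest boundary — more than the 0.8 mm shell width (2 × 0.4), so it's in the infill interior.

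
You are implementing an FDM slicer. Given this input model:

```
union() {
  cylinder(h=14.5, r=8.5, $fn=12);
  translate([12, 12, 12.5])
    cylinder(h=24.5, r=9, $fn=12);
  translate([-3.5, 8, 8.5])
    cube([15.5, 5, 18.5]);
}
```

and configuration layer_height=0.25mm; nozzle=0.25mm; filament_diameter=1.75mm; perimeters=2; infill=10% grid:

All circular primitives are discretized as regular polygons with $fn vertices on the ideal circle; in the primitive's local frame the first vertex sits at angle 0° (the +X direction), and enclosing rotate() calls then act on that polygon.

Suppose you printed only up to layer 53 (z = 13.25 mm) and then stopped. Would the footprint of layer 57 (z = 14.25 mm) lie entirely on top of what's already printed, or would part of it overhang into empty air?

entirely on top

Compare the two slices. At z = 13.25: the r=8.5 cylinder gives a regular 12-gon of circumradius 8.5 (constant along its height) (area = (12/2)·8.500²·sin(360°/12) = 216.75 mm²); the r=9 cylinder at (12, 12) gives a regular 12-gon of circumradius 9 (constant along its height) (area = (12/2)·9.000²·sin(360°/12) = 243.00 mm²); the cube at (-3.5, 8) (footprint 15.5×5) is included at this height (area 77.50 mm²); Combining (union): the regions partially overlap — summed areas 537.25 mm² minus the doubly-counted overlap 43.66 mm² gives 493.59 mm² — area = 493.59 mm². At z = 14.25: the r=8.5 cylinder gives a regular 12-gon of circumradius 8.5 (constant along its height) (area = (12/2)·8.500²·sin(360°/12) = 216.75 mm²); the r=9 cylinder at (12, 12) gives a regular 12-gon of circumradius 9 (constant along its height) (area = (12/2)·9.000²·sin(360°/12) = 243.00 mm²); the 15.5×5 cube at (-3.5, 8) contributes its full rectangle (area 77.50 mm²); Merging all regions: the regions partially overlap — summed areas 537.25 mm² minus the doubly-counted overlap 43.66 mm² gives 493.59 mm² — area = 493.59 mm². Checking containment: the cross-section at z = 14.25 is a subset of the cross-section at z = 13.25.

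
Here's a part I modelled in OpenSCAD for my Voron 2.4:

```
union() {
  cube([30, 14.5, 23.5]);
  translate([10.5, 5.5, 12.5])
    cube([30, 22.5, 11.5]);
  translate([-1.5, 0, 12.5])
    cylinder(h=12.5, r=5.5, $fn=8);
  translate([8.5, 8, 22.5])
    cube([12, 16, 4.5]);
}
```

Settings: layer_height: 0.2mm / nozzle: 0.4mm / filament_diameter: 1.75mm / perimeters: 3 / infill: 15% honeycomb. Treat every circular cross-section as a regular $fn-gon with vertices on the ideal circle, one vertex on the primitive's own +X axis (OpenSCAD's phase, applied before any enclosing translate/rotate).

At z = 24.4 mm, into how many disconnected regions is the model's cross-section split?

At z = 24.4 mm: the cube does not reach this height (z outside [0, 23.5]); the cube at (10.5, 5.5) is absent (z outside [12.5, 24]); the r=5.5 cylinder at (-1.5, 0) contributes a regular 8-gon of circumradius 5.5; the cube at (8.5, 8) is present — its section is the full 12×16 rectangle; Combining (union): the 2 present regions are separate (no shared area or edge), so areas and boundary lengths simply add and each stays a separate island — 2 connected regions. The result has 2 disconnected regions.

2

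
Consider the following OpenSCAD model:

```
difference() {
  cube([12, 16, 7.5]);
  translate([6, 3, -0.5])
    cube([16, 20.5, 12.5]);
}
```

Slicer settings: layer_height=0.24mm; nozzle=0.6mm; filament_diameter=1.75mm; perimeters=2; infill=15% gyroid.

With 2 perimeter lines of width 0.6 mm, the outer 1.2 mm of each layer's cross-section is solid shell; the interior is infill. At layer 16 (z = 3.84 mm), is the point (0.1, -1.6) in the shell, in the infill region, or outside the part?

outside

At z = 3.84 mm: the 12×16 cube contributes its full rectangle; the cube at (6, 3) is present — its section is the full 16×20.5 rectangle; After the difference (first − rest): starting from the 12×16 cube, the 16×20.5 cube at (6, 3) partially overlaps it — only the 78.00 mm² overlap (of its 328.00 mm²) is removed, clipping the outline — 1 connected region. Overall, the cross-section is a single solid region. The nearest boundary edge runs (12.00, 0.00)→(0.00, 0.00); distance from the point to it = 1.60 mm. The point is not inside any of the regions above, so it lies outside the cross-section (1.60 mm from the nearest boundary).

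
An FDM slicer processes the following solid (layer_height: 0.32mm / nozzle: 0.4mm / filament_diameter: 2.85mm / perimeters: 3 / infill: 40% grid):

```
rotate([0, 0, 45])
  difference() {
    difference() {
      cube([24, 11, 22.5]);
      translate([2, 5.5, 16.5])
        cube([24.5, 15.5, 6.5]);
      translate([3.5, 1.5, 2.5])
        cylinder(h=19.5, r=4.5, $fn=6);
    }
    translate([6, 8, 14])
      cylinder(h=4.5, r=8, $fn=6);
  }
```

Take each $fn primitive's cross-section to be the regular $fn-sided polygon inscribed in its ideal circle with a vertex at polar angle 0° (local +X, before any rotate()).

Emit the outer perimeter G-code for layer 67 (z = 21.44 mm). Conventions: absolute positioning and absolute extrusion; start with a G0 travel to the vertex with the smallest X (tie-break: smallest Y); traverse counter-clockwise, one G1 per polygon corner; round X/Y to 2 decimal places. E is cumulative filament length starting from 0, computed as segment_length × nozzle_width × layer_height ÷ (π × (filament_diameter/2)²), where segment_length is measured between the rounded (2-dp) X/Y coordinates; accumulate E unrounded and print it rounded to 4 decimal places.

At z = 21.44 mm: the cube is present — its section is the full 24×11 rectangle; the 24.5×15.5 cube at (2, 5.5) contributes its full rectangle; the r=4.5 cylinder at (3.5, 1.5) gives a regular 6-gon of circumradius 4.5 (constant along its height); After the difference (first − rest): starting from the 24×11 cube, the 24.5×15.5 cube at (2, 5.5) partially overlaps it — only the 121.00 mm² overlap (of its 379.75 mm²) is removed, clipping the outline; the r=4.5 cylinder at (3.5, 1.5) partially overlaps it — only the 36.79 mm² overlap (of its 52.61 mm²) is removed, clipping the outline — 1 connected region; the cylinder at (6, 8) is absent (z outside [14, 18.5]); After the difference (first − rest): none of the subtracted shapes is present at this height, so the result so far is unchanged — 1 connected region; (rotated 45° about Z; rotation is an isometry so areas/perimeters/island counts are preserved). The outline is a single polygon with 10 vertices. Extrusion per mm of travel: 0.4 × 0.32 / (π × 1.425²) = 0.020065. Accumulating E over each segment gives final E = 1.4620.

G0 X-7.78 Y7.78 Z21.44
G1 X-2.29 Y2.29 E0.1558
G1 X-2.93 Y4.70 E0.2058
G1 X0.25 Y7.88 E0.2960
G1 X4.60 Y6.72 E0.3864
G1 X5.04 Y5.04 E0.4212
G1 X16.97 Y16.97 E0.7597
G1 X13.08 Y20.86 E0.8701
G1 X-2.47 Y5.30 E1.3115
G1 X-6.36 Y9.19 E1.4219
G1 X-7.78 Y7.78 E1.4620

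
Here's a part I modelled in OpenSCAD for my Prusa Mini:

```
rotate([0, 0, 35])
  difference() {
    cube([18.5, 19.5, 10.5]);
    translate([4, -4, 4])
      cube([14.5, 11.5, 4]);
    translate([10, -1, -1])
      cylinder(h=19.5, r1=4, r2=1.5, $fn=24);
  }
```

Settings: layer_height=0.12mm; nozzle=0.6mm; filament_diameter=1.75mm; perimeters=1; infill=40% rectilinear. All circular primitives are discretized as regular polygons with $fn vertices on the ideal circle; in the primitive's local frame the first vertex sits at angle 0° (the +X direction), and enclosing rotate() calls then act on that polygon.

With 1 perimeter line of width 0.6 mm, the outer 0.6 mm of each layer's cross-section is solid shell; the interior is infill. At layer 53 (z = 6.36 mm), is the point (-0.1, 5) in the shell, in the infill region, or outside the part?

At z = 6.36 mm: the 18.5×19.5 cube contributes its full rectangle; the 14.5×11.5 cube at (4, -4) contributes its full rectangle; the cone at (10, -1): at t=0.377 of its height the radius interpolates to r₁+(r₂−r₁)t = 3.056, giving a regular 24-gon of that circumradius; After the difference (first − rest): starting from the 18.5×19.5 cube, the 14.5×11.5 cube at (4, -4) partially overlaps it — only the 108.75 mm² overlap (of its 166.75 mm²) is removed, clipping the outline; the cone at (10, -1) misses the remaining region (no effect) — 1 connected region; (rotated 35° about Z; rotation is an isometry so areas/perimeters/island counts are preserved). Overall, the cross-section is a single solid region. Undo the 35° rotation: the query point maps to (2.786, 4.153) in the un-rotated model frame. The nearest boundary edge runs (4.00, 7.50)→(4.00, 0.00); distance from the point to it = 1.21 mm. The point is inside the cross-section and 1.21 mm from the nearest boundary — more than the 0.6 mm shell width (1 × 0.6), so it's in the infill interior.

infill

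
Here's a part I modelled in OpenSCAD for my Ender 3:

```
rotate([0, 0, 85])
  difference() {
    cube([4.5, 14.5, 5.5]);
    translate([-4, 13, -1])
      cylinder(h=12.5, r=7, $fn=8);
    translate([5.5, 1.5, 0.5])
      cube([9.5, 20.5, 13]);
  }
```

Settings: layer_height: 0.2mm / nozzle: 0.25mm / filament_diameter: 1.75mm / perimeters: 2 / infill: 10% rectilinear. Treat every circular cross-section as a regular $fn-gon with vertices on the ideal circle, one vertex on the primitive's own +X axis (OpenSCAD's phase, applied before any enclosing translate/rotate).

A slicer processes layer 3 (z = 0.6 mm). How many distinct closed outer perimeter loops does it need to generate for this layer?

At z = 0.6 mm: the cube (footprint 4.5×14.5) is included at this height; the cylinder at (-4, 13): section is a regular 8-gon, circumradius r=7; the cube at (5.5, 1.5) (footprint 9.5×20.5) is included at this height; After the difference (first − rest): starting from the 4.5×14.5 cube, the r=7 cylinder at (-4, 13) partially overlaps it — only the 14.00 mm² overlap (of its 138.59 mm²) is removed, clipping the outline; the 9.5×20.5 cube at (5.5, 1.5) misses the remaining region (no effect) — 1 connected region; (rotated 85° about Z; rotation is an isometry so areas/perimeters/island counts are preserved). The result has 1 disconnected region.

1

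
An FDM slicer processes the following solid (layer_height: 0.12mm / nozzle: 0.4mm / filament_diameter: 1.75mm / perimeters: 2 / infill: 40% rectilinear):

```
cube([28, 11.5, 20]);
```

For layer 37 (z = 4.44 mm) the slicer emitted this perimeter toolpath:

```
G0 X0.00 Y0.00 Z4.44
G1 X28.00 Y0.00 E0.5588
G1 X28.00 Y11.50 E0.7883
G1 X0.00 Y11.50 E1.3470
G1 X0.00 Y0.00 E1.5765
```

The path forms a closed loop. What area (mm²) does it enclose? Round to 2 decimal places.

322.00 mm²

Apply the shoelace formula to the sequence of (X, Y) vertices; enclosed area = 322.00 mm².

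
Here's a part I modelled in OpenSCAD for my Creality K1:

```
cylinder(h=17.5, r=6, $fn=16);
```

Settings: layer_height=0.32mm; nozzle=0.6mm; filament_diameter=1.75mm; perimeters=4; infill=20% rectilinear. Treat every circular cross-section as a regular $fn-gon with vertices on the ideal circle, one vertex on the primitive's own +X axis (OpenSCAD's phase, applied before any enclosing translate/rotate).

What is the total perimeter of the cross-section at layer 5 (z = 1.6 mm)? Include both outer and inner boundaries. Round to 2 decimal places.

37.46 mm

At z = 1.6 mm: the r=6 cylinder contributes a regular 16-gon of circumradius 6 (perimeter = 2·16·6.000·sin(180°/16) = 37.46 mm). Overall, the cross-section is a single solid region. Total boundary length (outer) = 37.46 mm.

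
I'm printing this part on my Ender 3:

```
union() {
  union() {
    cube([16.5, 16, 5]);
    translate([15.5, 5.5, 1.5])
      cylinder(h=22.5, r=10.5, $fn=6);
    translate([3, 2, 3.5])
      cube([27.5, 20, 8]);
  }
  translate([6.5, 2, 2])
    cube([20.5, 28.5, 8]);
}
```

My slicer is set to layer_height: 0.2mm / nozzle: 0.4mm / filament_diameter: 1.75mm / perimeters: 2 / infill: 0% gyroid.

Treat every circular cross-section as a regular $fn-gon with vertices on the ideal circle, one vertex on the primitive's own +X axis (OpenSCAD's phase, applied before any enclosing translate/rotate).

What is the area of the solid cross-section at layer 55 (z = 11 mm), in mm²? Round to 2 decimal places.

626.79 mm²

At z = 11 mm: the cube is absent (z outside [0, 5]); the cylinder at (15.5, 5.5): section is a regular 6-gon, circumradius r=10.5 (area = (6/2)·10.500²·sin(360°/6) = 286.44 mm²); the 27.5×20 cube at (3, 2) contributes its full rectangle (area 550.00 mm²); Taking the union: the regions partially overlap — summed areas 836.44 mm² minus the doubly-counted overlap 209.65 mm² gives 626.79 mm² — area = 626.79 mm²; the cube at (6.5, 2) is not intersected at this z (z outside [2, 10]); Merging all regions: only that combined region is present, so the union is just that shape — area = 626.79 mm². Overall, the cross-section is a single solid region. Net area = 626.79 mm².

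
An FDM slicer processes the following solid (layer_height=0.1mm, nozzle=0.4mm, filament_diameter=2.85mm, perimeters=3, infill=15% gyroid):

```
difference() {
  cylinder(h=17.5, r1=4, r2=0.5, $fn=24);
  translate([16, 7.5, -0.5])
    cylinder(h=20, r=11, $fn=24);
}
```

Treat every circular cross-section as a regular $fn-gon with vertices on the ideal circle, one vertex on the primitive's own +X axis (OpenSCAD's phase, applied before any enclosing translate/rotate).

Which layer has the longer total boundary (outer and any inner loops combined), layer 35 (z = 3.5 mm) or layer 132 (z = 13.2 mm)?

layer 35 (z = 3.5 mm)

Layer 35 (z = 3.5): the cone (r1=4→r2=0.5) has section circumradius 3.300 here — a regular 24-gon (perimeter = 2·24·3.300·sin(180°/24) = 20.68 mm); the r=11 cylinder at (16, 7.5) contributes a regular 24-gon of circumradius 11 (perimeter = 2·24·11.000·sin(180°/24) = 68.92 mm); Subtracting the remaining from the first: starting from the cone, the r=11 cylinder at (16, 7.5) misses the remaining region (no effect) — boundary = 20.68 mm. So its perimeter = 20.68 mm. Layer 132 (z = 13.2): the cone contributes a regular 24-gon of circumradius 1.360 (interpolated between r1=4 and r2=0.5 at t=0.754) (perimeter = 2·24·1.360·sin(180°/24) = 8.52 mm); the r=11 cylinder at (16, 7.5) gives a regular 24-gon of circumradius 11 (constant along its height) (perimeter = 2·24·11.000·sin(180°/24) = 68.92 mm); Subtracting the remaining from the first: starting from the cone, the r=11 cylinder at (16, 7.5) misses the remaining region (no effect) — boundary = 8.52 mm. So its perimeter = 8.52 mm. Layer 35 is larger (20.68 vs 8.52 mm).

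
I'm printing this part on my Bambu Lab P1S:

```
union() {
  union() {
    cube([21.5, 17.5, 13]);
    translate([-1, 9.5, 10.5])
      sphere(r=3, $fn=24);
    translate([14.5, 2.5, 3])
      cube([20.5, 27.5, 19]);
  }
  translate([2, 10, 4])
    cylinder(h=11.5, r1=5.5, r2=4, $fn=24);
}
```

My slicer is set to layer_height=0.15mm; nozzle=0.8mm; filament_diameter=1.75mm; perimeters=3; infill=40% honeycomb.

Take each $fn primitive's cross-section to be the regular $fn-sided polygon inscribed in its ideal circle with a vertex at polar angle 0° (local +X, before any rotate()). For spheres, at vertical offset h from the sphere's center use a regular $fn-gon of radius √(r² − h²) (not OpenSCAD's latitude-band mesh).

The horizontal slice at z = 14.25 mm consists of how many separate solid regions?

At z = 14.25 mm: the cube is absent (z outside [0, 13]); the sphere at (-1, 9.5) does not reach this height (|z−center|=3.750 > r=3); the cube at (14.5, 2.5) (footprint 20.5×27.5) is included at this height; Merging all regions: only the 20.5×27.5 cube at (14.5, 2.5) is present, so the union is just that shape — 1 connected region; the cone at (2, 10): at t=0.891 of its height the radius interpolates to r₁+(r₂−r₁)t = 4.163, giving a regular 24-gon of that circumradius; Merging all regions: the 2 present regions are separate (no shared area or edge), so areas and boundary lengths simply add and each stays a separate island — 2 connected regions. The result has 2 disconnected regions.

2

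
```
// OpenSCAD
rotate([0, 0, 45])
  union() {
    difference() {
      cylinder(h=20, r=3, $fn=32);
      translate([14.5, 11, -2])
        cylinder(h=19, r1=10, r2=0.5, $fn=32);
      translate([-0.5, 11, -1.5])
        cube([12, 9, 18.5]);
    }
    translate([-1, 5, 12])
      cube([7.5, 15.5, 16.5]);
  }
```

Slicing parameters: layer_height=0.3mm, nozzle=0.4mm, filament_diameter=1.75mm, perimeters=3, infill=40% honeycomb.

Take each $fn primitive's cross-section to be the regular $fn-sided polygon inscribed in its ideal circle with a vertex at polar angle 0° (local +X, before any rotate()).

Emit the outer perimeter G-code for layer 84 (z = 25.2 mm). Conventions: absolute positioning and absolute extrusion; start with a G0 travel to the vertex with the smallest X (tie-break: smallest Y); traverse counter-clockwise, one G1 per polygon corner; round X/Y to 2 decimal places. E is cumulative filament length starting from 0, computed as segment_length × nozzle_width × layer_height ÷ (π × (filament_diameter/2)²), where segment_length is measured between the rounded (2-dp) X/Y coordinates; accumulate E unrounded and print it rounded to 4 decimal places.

At z = 25.2 mm: the cylinder is absent (z outside [0, 20]); the cone at (14.5, 11) is absent (z outside [-2, 17]); the cube at (-0.5, 11) is absent (z outside [-1.5, 17]); Taking the first minus the rest: the first operand is absent here, so nothing remains; the cube at (-1, 5) is present — its section is the full 7.5×15.5 rectangle; Taking the union: only the 7.5×15.5 cube at (-1, 5) is present, so the union is just that shape — 1 connected region; (rotated 45° about Z; rotation is an isometry so areas/perimeters/island counts are preserved). The outline is a single polygon with 4 vertices. Extrusion per mm of travel: 0.4 × 0.3 / (π × 0.875²) = 0.049890. Accumulating E over each segment gives final E = 2.2945.

G0 X-15.20 Y13.79 Z25.20
G1 X-4.24 Y2.83 E0.7733
G1 X1.06 Y8.13 E1.1472
G1 X-9.90 Y19.09 E1.9205
G1 X-15.20 Y13.79 E2.2945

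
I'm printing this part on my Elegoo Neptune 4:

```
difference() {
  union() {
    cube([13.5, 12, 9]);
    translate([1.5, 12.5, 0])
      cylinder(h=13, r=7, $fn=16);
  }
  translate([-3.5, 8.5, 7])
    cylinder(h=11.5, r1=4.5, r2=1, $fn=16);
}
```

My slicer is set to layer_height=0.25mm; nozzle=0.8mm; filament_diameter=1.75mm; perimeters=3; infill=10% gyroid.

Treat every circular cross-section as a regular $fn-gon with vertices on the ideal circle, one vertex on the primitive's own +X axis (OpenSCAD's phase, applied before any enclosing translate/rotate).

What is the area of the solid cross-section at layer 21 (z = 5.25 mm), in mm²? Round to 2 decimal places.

At z = 5.25 mm: the 13.5×12 cube contributes its full rectangle (area 162.00 mm²); the r=7 cylinder at (1.5, 12.5) contributes a regular 16-gon of circumradius 7 (area = (16/2)·7.000²·sin(360°/16) = 150.01 mm²); Taking the union: the regions partially overlap — summed areas 312.01 mm² minus the doubly-counted overlap 43.55 mm² gives 268.46 mm² — area = 268.46 mm²; the cone at (-3.5, 8.5) is absent (z outside [7, 18.5]); Subtracting the remaining from the first: none of the subtracted shapes is present at this height, so the result so far is unchanged — area = 268.46 mm². Overall, the cross-section is a single solid region. Net area = 268.46 mm².

268.46 mm²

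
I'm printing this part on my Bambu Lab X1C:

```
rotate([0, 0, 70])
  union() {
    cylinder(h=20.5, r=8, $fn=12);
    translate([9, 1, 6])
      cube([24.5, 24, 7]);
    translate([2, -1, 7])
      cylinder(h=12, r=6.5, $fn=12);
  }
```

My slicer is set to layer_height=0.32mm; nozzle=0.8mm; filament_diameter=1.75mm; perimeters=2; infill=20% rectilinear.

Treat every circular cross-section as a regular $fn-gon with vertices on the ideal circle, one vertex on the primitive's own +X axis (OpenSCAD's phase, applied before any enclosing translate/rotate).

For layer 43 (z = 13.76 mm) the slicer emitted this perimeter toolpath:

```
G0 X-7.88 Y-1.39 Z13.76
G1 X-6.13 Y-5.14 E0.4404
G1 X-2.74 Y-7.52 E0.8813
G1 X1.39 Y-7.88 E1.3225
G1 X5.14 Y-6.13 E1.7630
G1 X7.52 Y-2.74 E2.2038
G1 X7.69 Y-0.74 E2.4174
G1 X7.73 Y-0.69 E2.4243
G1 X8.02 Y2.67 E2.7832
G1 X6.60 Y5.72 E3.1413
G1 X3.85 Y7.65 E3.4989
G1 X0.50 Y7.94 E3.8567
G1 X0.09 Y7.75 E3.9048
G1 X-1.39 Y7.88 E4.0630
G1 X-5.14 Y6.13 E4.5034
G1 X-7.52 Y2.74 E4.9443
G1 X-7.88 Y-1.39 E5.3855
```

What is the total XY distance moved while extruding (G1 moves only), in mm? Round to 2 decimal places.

Sum the Euclidean lengths of each G1 segment: total = 50.60 mm.

50.60 mm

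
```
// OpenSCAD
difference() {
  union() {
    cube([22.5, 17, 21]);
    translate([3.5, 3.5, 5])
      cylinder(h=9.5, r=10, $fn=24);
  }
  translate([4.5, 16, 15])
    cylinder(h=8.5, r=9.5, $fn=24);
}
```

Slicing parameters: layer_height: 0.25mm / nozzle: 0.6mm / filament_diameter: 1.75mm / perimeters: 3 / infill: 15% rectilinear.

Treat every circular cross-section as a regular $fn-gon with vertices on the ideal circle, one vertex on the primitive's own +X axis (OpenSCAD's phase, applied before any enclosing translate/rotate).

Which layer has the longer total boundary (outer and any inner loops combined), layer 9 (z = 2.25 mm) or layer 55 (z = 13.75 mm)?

Layer 9 (z = 2.25): the 22.5×17 cube contributes its full rectangle (perimeter 79.00 mm); the cylinder at (3.5, 3.5) does not reach this height (z outside [5, 14.5]); Merging all regions: only the 22.5×17 cube is present, so the union is just that shape — boundary = 79.00 mm; the cylinder at (4.5, 16) is absent (z outside [15, 23.5]); Taking the first minus the rest: none of the subtracted shapes is present at this height, so the result so far is unchanged — boundary = 79.00 mm. So its perimeter = 79.00 mm. Layer 55 (z = 13.75): the cube is present — its section is the full 22.5×17 rectangle (perimeter 79.00 mm); the r=10 cylinder at (3.5, 3.5) gives a regular 24-gon of circumradius 10 (constant along its height) (perimeter = 2·24·10.000·sin(180°/24) = 62.65 mm); Taking the union: the regions partially overlap (shared area 158.05 mm²), so the edge portions inside another operand are dropped and the merged outline is re-measured after clipping — boundary = 93.23 mm; the cylinder at (4.5, 16) is not intersected at this z (z outside [15, 23.5]); Taking the first minus the rest: none of the subtracted shapes is present at this height, so that combined region is unchanged — boundary = 93.23 mm. So its perimeter = 93.23 mm. Layer 55 is larger (93.23 vs 79.00 mm).

layer 55 (z = 13.75 mm)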